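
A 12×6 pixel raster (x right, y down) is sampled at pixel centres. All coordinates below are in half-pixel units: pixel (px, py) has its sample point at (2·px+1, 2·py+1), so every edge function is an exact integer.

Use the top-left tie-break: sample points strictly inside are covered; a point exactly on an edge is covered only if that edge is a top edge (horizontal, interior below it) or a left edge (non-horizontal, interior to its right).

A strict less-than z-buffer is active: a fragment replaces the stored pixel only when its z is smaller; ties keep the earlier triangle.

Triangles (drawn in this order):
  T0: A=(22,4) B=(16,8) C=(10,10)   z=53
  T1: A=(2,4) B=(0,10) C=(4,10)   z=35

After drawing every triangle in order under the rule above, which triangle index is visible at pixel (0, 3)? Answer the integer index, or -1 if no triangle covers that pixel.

T0:
  2·area = 12
  edge (22, 4)→(16, 8): d=(-6,4) right/bottom  bias=-1
  edge (16, 8)→(10, 10): d=(-6,2) right/bottom  bias=-1
  edge (10, 10)→(22, 4): d=(12,-6) top-left  bias=+0
    (8,3)@(17, 7): e=[2,4,6] → █
    (9,3)@(19, 7): e=[-6,0,18] → ·  [on edge]
    (6,4)@(13, 9): e=[6,0,6] → ·  [on edge]
    (8,4)@(17, 9): e=[-10,-8,30] → ·
    (3,5)@(7, 11): e=[18,0,-6] → ·  [on edge]
  covered (1 px):
    · · · · · · · · · · · ·
    · · · · · · · · · · · ·
    · · · · · · · · · · · ·
    · · · · · · · · █ · · ·
    · · · · · · · · · · · ·
    · · · · · · · · · · · ·
T1:
  2·area = 24  (B↔C swapped to make it positive)
  edge (2, 4)→(4, 10): d=(2,6) right/bottom  bias=-1
  edge (4, 10)→(0, 10): d=(-4,0) right/bottom  bias=-1
  edge (0, 10)→(2, 4): d=(2,-6) top-left  bias=+0
    (0,0)@(1, 1): e=[0,36,-12] → ·  [on edge]
    (1,0)@(3, 1): e=[-12,36,0] → ·  [on edge]
    (0,3)@(1, 7): e=[12,12,0] → █  [on edge]
    (1,3)@(3, 7): e=[0,12,12] → ·  [on edge]
    (0,4)@(1, 9): e=[16,4,4] → █
    (1,4)@(3, 9): e=[4,4,16] → █
    (2,4)@(5, 9): e=[-8,4,28] → ·
    (0,5)@(1, 11): e=[20,-4,8] → ·
    (1,5)@(3, 11): e=[8,-4,20] → ·
  covered (3 px):
    · · · · · · · · · · · ·
    · · · · · · · · · · · ·
    · · · · · · · · · · · ·
    █ · · · · · · · · · · ·
    █ █ · · · · · · · · · ·
    · · · · · · · · · · · ·

Z-buffer (winner per pixel, '.' = empty):
  . . . . . . . . . . . .
  . . . . . . . . . . . .
  . . . . . . . . . . . .
  1 . . . . . . . 0 . . .
  1 1 . . . . . . . . . .
  . . . . . . . . . . . .

Result: 1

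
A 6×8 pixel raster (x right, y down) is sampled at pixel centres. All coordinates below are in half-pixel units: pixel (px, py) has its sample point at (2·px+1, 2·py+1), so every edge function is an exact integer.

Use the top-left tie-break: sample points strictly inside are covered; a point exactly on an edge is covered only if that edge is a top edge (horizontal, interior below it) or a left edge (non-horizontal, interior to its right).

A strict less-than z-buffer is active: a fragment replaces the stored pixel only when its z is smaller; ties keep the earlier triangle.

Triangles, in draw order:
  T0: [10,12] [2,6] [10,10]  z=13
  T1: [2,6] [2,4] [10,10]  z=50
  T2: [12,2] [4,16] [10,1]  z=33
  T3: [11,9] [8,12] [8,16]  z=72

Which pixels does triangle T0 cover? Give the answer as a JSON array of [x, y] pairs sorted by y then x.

T0:
  2·area = 16
  edge (10, 12)→(2, 6): d=(-8,-6) top-left  bias=+0
  edge (2, 6)→(10, 10): d=(8,4) right/bottom  bias=-1
  edge (10, 10)→(10, 12): d=(0,2) right/bottom  bias=-1
    (3,4)@(7, 9): e=[6,4,6] → █
    (4,4)@(9, 9): e=[18,-4,2] → ·
    (3,5)@(7, 11): e=[-10,20,6] → ·
    (4,5)@(9, 11): e=[2,12,2] → █
    (5,5)@(11, 11): e=[14,4,-2] → ·
    (4,6)@(9, 13): e=[-14,28,2] → ·
  covered (2 px):
    · · · · · ·
    · · · · · ·
    · · · · · ·
    · · · · · ·
    · · · █ · ·
    · · · · █ ·
    · · · · · ·
    · · · · · ·
T1:
  2·area = 16
  edge (2, 6)→(2, 4): d=(0,-2) top-left  bias=+0
  edge (2, 4)→(10, 10): d=(8,6) right/bottom  bias=-1
  edge (10, 10)→(2, 6): d=(-8,-4) top-left  bias=+0
    (1,2)@(3, 5): e=[2,2,12] → █
    (2,2)@(5, 5): e=[6,-10,20] → ·
    (1,3)@(3, 7): e=[2,18,-4] → ·
    (2,3)@(5, 7): e=[6,6,4] → █
    (3,3)@(7, 7): e=[10,-6,12] → ·
    (2,4)@(5, 9): e=[6,22,-12] → ·
  covered (2 px):
    · · · · · ·
    · · · · · ·
    · █ · · · ·
    · · █ · · ·
    · · · · · ·
    · · · · · ·
    · · · · · ·
    · · · · · ·
T2:
  2·area = 36
  edge (12, 2)→(4, 16): d=(-8,14) right/bottom  bias=-1
  edge (4, 16)→(10, 1): d=(6,-15) top-left  bias=+0
  edge (10, 1)→(12, 2): d=(2,1) right/bottom  bias=-1
    (5,1)@(11, 3): e=[6,27,3] → █
    (4,2)@(9, 5): e=[18,9,9] → █
    (5,2)@(11, 5): e=[-10,39,7] → ·
    (4,3)@(9, 7): e=[2,21,13] → █
    (5,3)@(11, 7): e=[-26,51,11] → ·
    (3,4)@(7, 9): e=[14,3,19] → █
    (4,4)@(9, 9): e=[-14,33,17] → ·
    (3,5)@(7, 11): e=[-2,15,23] → ·
  covered (4 px):
    · · · · · ·
    · · · · · █
    · · · · █ ·
    · · · · █ ·
    · · · █ · ·
    · · · · · ·
    · · · · · ·
    · · · · · ·
T3:
  2·area = 12  (B↔C swapped to make it positive)
  edge (11, 9)→(8, 16): d=(-3,7) right/bottom  bias=-1
  edge (8, 16)→(8, 12): d=(0,-4) top-left  bias=+0
  edge (8, 12)→(11, 9): d=(3,-3) top-left  bias=+0
    (5,4)@(11, 9): e=[0,12,0] → ·  [on edge]
    (4,5)@(9, 11): e=[8,4,0] → █  [on edge]
    (5,5)@(11, 11): e=[-6,12,6] → ·
    (3,6)@(7, 13): e=[16,-4,0] → ·  [on edge]
    (4,6)@(9, 13): e=[2,4,6] → █
    (5,6)@(11, 13): e=[-12,12,12] → ·
    (2,7)@(5, 15): e=[24,-12,0] → ·  [on edge]
    (4,7)@(9, 15): e=[-4,4,12] → ·
  covered (2 px):
    · · · · · ·
    · · · · · ·
    · · · · · ·
    · · · · · ·
    · · · · · ·
    · · · · █ ·
    · · · · █ ·
    · · · · · ·

Answer: [[3,4],[4,5]]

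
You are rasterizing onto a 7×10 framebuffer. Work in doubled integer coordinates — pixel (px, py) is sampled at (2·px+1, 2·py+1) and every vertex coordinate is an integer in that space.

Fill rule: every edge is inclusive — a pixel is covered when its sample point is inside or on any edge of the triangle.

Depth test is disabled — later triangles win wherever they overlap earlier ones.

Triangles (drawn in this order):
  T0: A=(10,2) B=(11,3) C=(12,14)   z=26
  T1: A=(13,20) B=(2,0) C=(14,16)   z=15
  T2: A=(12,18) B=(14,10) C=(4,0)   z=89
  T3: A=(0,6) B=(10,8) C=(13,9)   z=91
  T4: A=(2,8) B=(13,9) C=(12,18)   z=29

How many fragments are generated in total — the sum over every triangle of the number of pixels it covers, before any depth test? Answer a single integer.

T0:
  2·area = 10
  edge (10, 2)→(11, 3): d=(1,1) inclusive
  edge (11, 3)→(12, 14): d=(1,11) inclusive
  edge (12, 14)→(10, 2): d=(-2,-12) inclusive
    (4,0)@(9, 1): e=[0,20,-10] → ·  [on edge]
    (5,1)@(11, 3): e=[0,0,10] → █  [on edge]
    (6,1)@(13, 3): e=[-2,-22,34] → ·
    (5,2)@(11, 5): e=[2,2,6] → █
    (6,2)@(13, 5): e=[0,-20,30] → ·  [on edge]
    (5,3)@(11, 7): e=[4,4,2] → █
    (6,3)@(13, 7): e=[2,-18,26] → ·
    (5,4)@(11, 9): e=[6,6,-2] → ·
  covered (3 px):
    · · · · · · ·
    · · · · · █ ·
    · · · · · █ ·
    · · · · · █ ·
    · · · · · · ·
    · · · · · · ·
    · · · · · · ·
    · · · · · · ·
    · · · · · · ·
    · · · · · · ·
T1:
  2·area = 64
  edge (13, 20)→(2, 0): d=(-11,-20) inclusive
  edge (2, 0)→(14, 16): d=(12,16) inclusive
  edge (14, 16)→(13, 20): d=(-1,4) inclusive
    (2,2)@(5, 5): e=[5,12,47] → █
    (3,2)@(7, 5): e=[45,-20,39] → ·
    (2,3)@(5, 7): e=[-17,36,45] → ·
    (3,3)@(7, 7): e=[23,4,37] → █
    (4,3)@(9, 7): e=[63,-28,29] → ·
    (3,4)@(7, 9): e=[1,28,35] → █
    (4,4)@(9, 9): e=[41,-4,27] → ·
    (3,5)@(7, 11): e=[-21,52,33] → ·
    (4,5)@(9, 11): e=[19,20,25] → █
    (5,5)@(11, 11): e=[59,-12,17] → ·
    (4,6)@(9, 13): e=[-3,44,23] → ·
    (5,6)@(11, 13): e=[37,12,15] → █
  covered (9 px):
    · · · · · · ·
    · · · · · · ·
    · · █ · · · ·
    · · · █ · · ·
    · · · █ · · ·
    · · · · █ · ·
    · · · · · █ ·
    · · · · · █ █
    · · · · · · █
    · · · · · · █
T2:
  2·area = 100  (B↔C swapped to make it positive)
  edge (12, 18)→(4, 0): d=(-8,-18) inclusive
  edge (4, 0)→(14, 10): d=(10,10) inclusive
  edge (14, 10)→(12, 18): d=(-2,8) inclusive
    (2,0)@(5, 1): e=[10,0,90] → █  [on edge]
    (3,0)@(7, 1): e=[46,-20,74] → ·
    (2,1)@(5, 3): e=[-6,20,86] → ·
    (3,1)@(7, 3): e=[30,0,70] → █  [on edge]
    (4,1)@(9, 3): e=[66,-20,54] → ·
    (3,2)@(7, 5): e=[14,20,66] → █
    (4,2)@(9, 5): e=[50,0,50] → █  [on edge]
    (5,2)@(11, 5): e=[86,-20,34] → ·
    (3,3)@(7, 7): e=[-2,40,62] → ·
    (4,3)@(9, 7): e=[34,20,46] → █
    (5,3)@(11, 7): e=[70,0,30] → █  [on edge]
    (6,3)@(13, 7): e=[106,-20,14] → ·
    (6,4)@(13, 9): e=[90,0,10] → █  [on edge]
  covered (15 px):
    · · █ · · · ·
    · · · █ · · ·
    · · · █ █ · ·
    · · · · █ █ ·
    · · · · █ █ █
    · · · · █ █ █
    · · · · · █ █
    · · · · · █ ·
    · · · · · · ·
    · · · · · · ·
T3:
  2·area = 4
  edge (0, 6)→(10, 8): d=(10,2) inclusive
  edge (10, 8)→(13, 9): d=(3,1) inclusive
  edge (13, 9)→(0, 6): d=(-13,-3) inclusive
    (0,2)@(1, 5): e=[-12,0,16] → ·  [on edge]
    (2,3)@(5, 7): e=[0,2,2] → █  [on edge]
    (3,3)@(7, 7): e=[-4,0,8] → ·  [on edge]
    (2,4)@(5, 9): e=[20,8,-24] → ·
    (6,4)@(13, 9): e=[4,0,0] → █  [on edge]
    (6,5)@(13, 11): e=[24,6,-26] → ·
  covered (2 px):
    · · · · · · ·
    · · · · · · ·
    · · · · · · ·
    · · █ · · · ·
    · · · · · · █
    · · · · · · ·
    · · · · · · ·
    · · · · · · ·
    · · · · · · ·
    · · · · · · ·
T4:
  2·area = 100
  edge (2, 8)→(13, 9): d=(11,1) inclusive
  edge (13, 9)→(12, 18): d=(-1,9) inclusive
  edge (12, 18)→(2, 8): d=(-10,-10) inclusive
    (0,3)@(1, 7): e=[-10,110,0] → ·  [on edge]
    (1,4)@(3, 9): e=[10,90,0] → █  [on edge]
    (2,4)@(5, 9): e=[8,72,20] → █
    (3,4)@(7, 9): e=[6,54,40] → █
    (4,4)@(9, 9): e=[4,36,60] → █
    (5,4)@(11, 9): e=[2,18,80] → █
    (6,4)@(13, 9): e=[0,0,100] → █  [on edge]
    (1,5)@(3, 11): e=[32,88,-20] → ·
    (2,5)@(5, 11): e=[30,70,0] → █  [on edge]
    (6,5)@(13, 11): e=[22,-2,80] → ·
    (2,6)@(5, 13): e=[52,68,-20] → ·
    (3,6)@(7, 13): e=[50,50,0] → █  [on edge]
    (4,7)@(9, 15): e=[70,30,0] → █  [on edge]
    (5,8)@(11, 17): e=[90,10,0] → █  [on edge]
    (6,9)@(13, 19): e=[110,-10,0] → ·  [on edge]
  covered (16 px):
    · · · · · · ·
    · · · · · · ·
    · · · · · · ·
    · · · · · · ·
    · █ █ █ █ █ █
    · · █ █ █ █ ·
    · · · █ █ █ ·
    · · · · █ █ ·
    · · · · · █ ·
    · · · · · · ·

Answer: 45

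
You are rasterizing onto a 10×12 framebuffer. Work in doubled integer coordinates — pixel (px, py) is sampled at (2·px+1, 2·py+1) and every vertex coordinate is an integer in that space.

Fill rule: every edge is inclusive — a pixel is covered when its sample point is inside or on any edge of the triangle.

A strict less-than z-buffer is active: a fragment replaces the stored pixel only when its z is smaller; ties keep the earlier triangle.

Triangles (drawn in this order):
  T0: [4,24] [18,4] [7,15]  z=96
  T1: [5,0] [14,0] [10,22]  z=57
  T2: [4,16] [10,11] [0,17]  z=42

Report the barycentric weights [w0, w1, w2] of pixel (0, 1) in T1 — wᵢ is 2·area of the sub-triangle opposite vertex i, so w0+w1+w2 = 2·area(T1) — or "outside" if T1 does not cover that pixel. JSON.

T0:
  2·area = 66  (B↔C swapped to make it positive)
  edge (4, 24)→(7, 15): d=(3,-9) inclusive
  edge (7, 15)→(18, 4): d=(11,-11) inclusive
  edge (18, 4)→(4, 24): d=(-14,20) inclusive
    (5,1)@(11, 3): e=[0,-88,154] → ·  [on edge]
    (9,1)@(19, 3): e=[72,0,-6] → ·  [on edge]
    (8,2)@(17, 5): e=[60,0,6] → █  [on edge]
    (9,2)@(19, 5): e=[78,22,-34] → ·
    (7,3)@(15, 7): e=[48,0,18] → █  [on edge]
    (8,3)@(17, 7): e=[66,22,-22] → ·
    (4,4)@(9, 9): e=[0,-44,110] → ·  [on edge]
    (6,4)@(13, 9): e=[36,0,30] → █  [on edge]
    (7,4)@(15, 9): e=[54,22,-10] → ·
    (5,5)@(11, 11): e=[24,0,42] → █  [on edge]
    (7,5)@(15, 11): e=[60,44,-38] → ·
    (4,6)@(9, 13): e=[12,0,54] → █  [on edge]
    (3,7)@(7, 15): e=[0,0,66] → █  [on edge]
    (2,8)@(5, 17): e=[-12,0,78] → ·  [on edge]
    (1,9)@(3, 19): e=[-24,0,90] → ·  [on edge]
    (0,10)@(1, 21): e=[-36,0,102] → ·  [on edge]
    (2,10)@(5, 21): e=[0,44,22] → █  [on edge]
  covered (12 px):
    · · · · · · · · · ·
    · · · · · · · · · ·
    · · · · · · · · █ ·
    · · · · · · · █ · ·
    · · · · · · █ · · ·
    · · · · · █ █ · · ·
    · · · · █ █ · · · ·
    · · · █ █ · · · · ·
    · · · █ · · · · · ·
    · · · █ · · · · · ·
    · · █ · · · · · · ·
    · · · · · · · · · ·
T1:
  2·area = 198
  edge (5, 0)→(14, 0): d=(9,0) inclusive
  edge (14, 0)→(10, 22): d=(-4,22) inclusive
  edge (10, 22)→(5, 0): d=(-5,-22) inclusive
    (3,0)@(7, 1): e=[9,150,39] → █
    (4,0)@(9, 1): e=[9,106,83] → █
    (5,0)@(11, 1): e=[9,62,127] → █
    (6,0)@(13, 1): e=[9,18,171] → █
    (7,0)@(15, 1): e=[9,-26,215] → ·
    (3,1)@(7, 3): e=[27,142,29] → █
    (7,1)@(15, 3): e=[27,-34,205] → ·
    (3,2)@(7, 5): e=[45,134,19] → █
    (7,2)@(15, 5): e=[45,-42,195] → ·
    (3,3)@(7, 7): e=[63,126,9] → █
    (6,3)@(13, 7): e=[63,-6,141] → ·
    (3,4)@(7, 9): e=[81,118,-1] → ·
  covered (24 px):
    · · · █ █ █ █ · · ·
    · · · █ █ █ █ · · ·
    · · · █ █ █ █ · · ·
    · · · █ █ █ · · · ·
    · · · · █ █ · · · ·
    · · · · █ █ · · · ·
    · · · · █ █ · · · ·
    · · · · █ █ · · · ·
    · · · · █ · · · · ·
    · · · · · · · · · ·
    · · · · · · · · · ·
    · · · · · · · · · ·
T2:
  2·area = 14  (B↔C swapped to make it positive)
  edge (4, 16)→(0, 17): d=(-4,1) inclusive
  edge (0, 17)→(10, 11): d=(10,-6) inclusive
  edge (10, 11)→(4, 16): d=(-6,5) inclusive
    (3,6)@(7, 13): e=[9,2,3] → █
    (4,6)@(9, 13): e=[7,14,-7] → ·
    (2,7)@(5, 15): e=[3,10,1] → █
    (3,7)@(7, 15): e=[1,22,-9] → ·
    (2,8)@(5, 17): e=[-5,30,-11] → ·
  covered (2 px):
    · · · · · · · · · ·
    · · · · · · · · · ·
    · · · · · · · · · ·
    · · · · · · · · · ·
    · · · · · · · · · ·
    · · · · · · · · · ·
    · · · █ · · · · · ·
    · · █ · · · · · · ·
    · · · · · · · · · ·
    · · · · · · · · · ·
    · · · · · · · · · ·
    · · · · · · · · · ·

Answer: "outside"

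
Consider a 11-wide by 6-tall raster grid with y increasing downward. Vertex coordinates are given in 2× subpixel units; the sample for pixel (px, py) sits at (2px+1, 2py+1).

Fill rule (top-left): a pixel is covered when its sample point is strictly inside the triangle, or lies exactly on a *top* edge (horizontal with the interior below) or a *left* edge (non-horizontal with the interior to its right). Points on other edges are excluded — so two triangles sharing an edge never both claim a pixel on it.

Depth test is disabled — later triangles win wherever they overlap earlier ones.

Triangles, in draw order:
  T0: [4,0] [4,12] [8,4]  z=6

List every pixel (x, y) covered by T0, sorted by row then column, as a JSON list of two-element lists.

T0:
  2·area = 48  (B↔C swapped to make it positive)
  edge (4, 0)→(8, 4): d=(4,4) right/bottom  bias=-1
  edge (8, 4)→(4, 12): d=(-4,8) right/bottom  bias=-1
  edge (4, 12)→(4, 0): d=(0,-12) top-left  bias=+0
    (2,0)@(5, 1): e=[0,36,12] → ·  [on edge]
    (2,1)@(5, 3): e=[8,28,12] → #
    (3,1)@(7, 3): e=[0,12,36] → ·  [on edge]
    (2,2)@(5, 5): e=[16,20,12] → #
    (3,2)@(7, 5): e=[8,4,36] → #
    (4,2)@(9, 5): e=[0,-12,60] → ·  [on edge]
    (2,3)@(5, 7): e=[24,12,12] → #
    (3,3)@(7, 7): e=[16,-4,36] → ·
    (5,3)@(11, 7): e=[0,-36,84] → ·  [on edge]
    (2,4)@(5, 9): e=[32,4,12] → #
    (3,4)@(7, 9): e=[24,-12,36] → ·
    (6,4)@(13, 9): e=[0,-60,108] → ·  [on edge]
    (7,5)@(15, 11): e=[0,-84,132] → ·  [on edge]
  covered (5 px):
    · · · · · · · · · · ·
    · · # · · · · · · · ·
    · · # # · · · · · · ·
    · · # · · · · · · · ·
    · · # · · · · · · · ·
    · · · · · · · · · · ·

Result: [[2,1],[2,2],[3,2],[2,3],[2,4]]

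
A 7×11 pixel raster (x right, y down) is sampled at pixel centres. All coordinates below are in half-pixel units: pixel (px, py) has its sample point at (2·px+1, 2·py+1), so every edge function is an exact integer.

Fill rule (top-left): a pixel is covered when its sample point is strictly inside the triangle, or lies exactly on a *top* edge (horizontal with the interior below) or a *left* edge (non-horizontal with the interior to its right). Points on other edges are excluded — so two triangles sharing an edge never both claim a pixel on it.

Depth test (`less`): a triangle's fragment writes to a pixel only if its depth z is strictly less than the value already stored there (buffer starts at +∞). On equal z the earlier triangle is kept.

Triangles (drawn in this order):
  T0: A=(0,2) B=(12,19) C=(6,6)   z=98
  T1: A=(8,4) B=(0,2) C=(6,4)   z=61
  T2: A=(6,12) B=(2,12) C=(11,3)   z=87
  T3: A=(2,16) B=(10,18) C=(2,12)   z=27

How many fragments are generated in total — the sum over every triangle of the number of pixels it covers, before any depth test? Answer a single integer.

T0:
  2·area = 54  (B↔C swapped to make it positive)
  edge (0, 2)→(6, 6): d=(6,4) right/bottom  bias=-1
  edge (6, 6)→(12, 19): d=(6,13) right/bottom  bias=-1
  edge (12, 19)→(0, 2): d=(-12,-17) top-left  bias=+0
    (0,1)@(1, 3): e=[2,47,5] → X
    (1,1)@(3, 3): e=[-6,21,39] → .
    (0,2)@(1, 5): e=[14,59,-19] → .
    (1,2)@(3, 5): e=[6,33,15] → X
    (2,2)@(5, 5): e=[-2,7,49] → .
    (1,3)@(3, 7): e=[18,45,-9] → .
    (2,3)@(5, 7): e=[10,19,25] → X
    (3,3)@(7, 7): e=[2,-7,59] → .
    (2,4)@(5, 9): e=[22,31,1] → X
    (3,4)@(7, 9): e=[14,5,35] → X
    (4,4)@(9, 9): e=[6,-21,69] → .
    (2,5)@(5, 11): e=[34,43,-23] → .
  covered (8 px):
    . . . . . . .
    X . . . . . .
    . X . . . . .
    . . X . . . .
    . . X X . . .
    . . . X . . .
    . . . . X . .
    . . . . . . .
    . . . . . X .
    . . . . . . .
    . . . . . . .
T1:
  2·area = 4  (B↔C swapped to make it positive)
  edge (8, 4)→(6, 4): d=(-2,0) right/bottom  bias=-1
  edge (6, 4)→(0, 2): d=(-6,-2) top-left  bias=+0
  edge (0, 2)→(8, 4): d=(8,2) right/bottom  bias=-1
    (1,1)@(3, 3): e=[2,0,2] → X  [on edge]
    (2,1)@(5, 3): e=[2,4,-2] → .
    (1,2)@(3, 5): e=[-2,-12,18] → .
    (4,2)@(9, 5): e=[-2,0,6] → .  [on edge]
  covered (1 px):
    . . . . . . .
    . X . . . . .
    . . . . . . .
    . . . . . . .
    . . . . . . .
    . . . . . . .
    . . . . . . .
    . . . . . . .
    . . . . . . .
    . . . . . . .
    . . . . . . .
T2:
  2·area = 36
  edge (6, 12)→(2, 12): d=(-4,0) right/bottom  bias=-1
  edge (2, 12)→(11, 3): d=(9,-9) top-left  bias=+0
  edge (11, 3)→(6, 12): d=(-5,9) right/bottom  bias=-1
    (6,0)@(13, 1): e=[44,0,-8] → .  [on edge]
    (5,1)@(11, 3): e=[36,0,0] → .  [on edge]
    (4,2)@(9, 5): e=[28,0,8] → X  [on edge]
    (5,2)@(11, 5): e=[28,18,-10] → .
    (3,3)@(7, 7): e=[20,0,16] → X  [on edge]
    (4,3)@(9, 7): e=[20,18,-2] → .
    (2,4)@(5, 9): e=[12,0,24] → X  [on edge]
    (4,4)@(9, 9): e=[12,36,-12] → .
    (1,5)@(3, 11): e=[4,0,32] → X  [on edge]
    (3,5)@(7, 11): e=[4,36,-4] → .
    (0,6)@(1, 13): e=[-4,0,40] → .  [on edge]
    (1,6)@(3, 13): e=[-4,18,22] → .
    (0,10)@(1, 21): e=[-36,72,0] → .  [on edge]
  covered (6 px):
    . . . . . . .
    . . . . . . .
    . . . . X . .
    . . . X . . .
    . . X X . . .
    . X X . . . .
    . . . . . . .
    . . . . . . .
    . . . . . . .
    . . . . . . .
    . . . . . . .
T3:
  2·area = 32  (B↔C swapped to make it positive)
  edge (2, 16)→(2, 12): d=(0,-4) top-left  bias=+0
  edge (2, 12)→(10, 18): d=(8,6) right/bottom  bias=-1
  edge (10, 18)→(2, 16): d=(-8,-2) top-left  bias=+0
    (1,6)@(3, 13): e=[4,2,26] → X
    (2,6)@(5, 13): e=[12,-10,30] → .
    (1,7)@(3, 15): e=[4,18,10] → X
    (2,7)@(5, 15): e=[12,6,14] → X
    (3,7)@(7, 15): e=[20,-6,18] → .
    (1,8)@(3, 17): e=[4,34,-6] → .
    (2,8)@(5, 17): e=[12,22,-2] → .
    (3,8)@(7, 17): e=[20,10,2] → X
    (4,8)@(9, 17): e=[28,-2,6] → .
    (3,9)@(7, 19): e=[20,26,-14] → .
  covered (4 px):
    . . . . . . .
    . . . . . . .
    . . . . . . .
    . . . . . . .
    . . . . . . .
    . . . . . . .
    . X . . . . .
    . X X . . . .
    . . . X . . .
    . . . . . . .
    . . . . . . .

Answer: 19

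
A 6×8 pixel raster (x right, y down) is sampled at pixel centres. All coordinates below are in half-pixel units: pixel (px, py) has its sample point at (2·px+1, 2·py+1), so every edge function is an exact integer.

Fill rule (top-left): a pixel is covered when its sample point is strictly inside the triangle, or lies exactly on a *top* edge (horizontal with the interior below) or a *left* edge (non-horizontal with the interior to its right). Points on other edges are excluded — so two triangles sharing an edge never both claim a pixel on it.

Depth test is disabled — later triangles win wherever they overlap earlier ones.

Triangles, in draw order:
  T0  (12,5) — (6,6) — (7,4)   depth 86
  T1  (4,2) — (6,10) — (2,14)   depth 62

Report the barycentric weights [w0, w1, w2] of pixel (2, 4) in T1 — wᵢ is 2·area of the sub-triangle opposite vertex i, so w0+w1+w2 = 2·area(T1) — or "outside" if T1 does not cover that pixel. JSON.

T0:
  2·area = 11
  edge (12, 5)→(6, 6): d=(-6,1) right/bottom  bias=-1
  edge (6, 6)→(7, 4): d=(1,-2) top-left  bias=+0
  edge (7, 4)→(12, 5): d=(5,1) right/bottom  bias=-1
    (3,2)@(7, 5): e=[5,1,5] → █
    (4,2)@(9, 5): e=[3,5,3] → █
    (5,2)@(11, 5): e=[1,9,1] → █
    (3,3)@(7, 7): e=[-7,3,15] → ·
    (4,3)@(9, 7): e=[-9,7,13] → ·
    (5,3)@(11, 7): e=[-11,11,11] → ·
  covered (3 px):
    · · · · · ·
    · · · · · ·
    · · · █ █ █
    · · · · · ·
    · · · · · ·
    · · · · · ·
    · · · · · ·
    · · · · · ·
T1:
  2·area = 40
  edge (4, 2)→(6, 10): d=(2,8) right/bottom  bias=-1
  edge (6, 10)→(2, 14): d=(-4,4) right/bottom  bias=-1
  edge (2, 14)→(4, 2): d=(2,-12) top-left  bias=+0
    (5,2)@(11, 5): e=[-50,0,90] → ·  [on edge]
    (2,3)@(5, 7): e=[2,16,22] → █
    (3,3)@(7, 7): e=[-14,8,46] → ·
    (4,3)@(9, 7): e=[-30,0,70] → ·  [on edge]
    (1,4)@(3, 9): e=[22,16,2] → █
    (3,4)@(7, 9): e=[-10,0,50] → ·  [on edge]
    (1,5)@(3, 11): e=[26,8,6] → █
    (2,5)@(5, 11): e=[10,0,30] → ·  [on edge]
    (1,6)@(3, 13): e=[30,0,10] → ·  [on edge]
    (0,7)@(1, 15): e=[50,0,-10] → ·  [on edge]
  covered (4 px):
    · · · · · ·
    · · · · · ·
    · · · · · ·
    · · █ · · ·
    · █ █ · · ·
    · █ · · · ·
    · · · · · ·
    · · · · · ·

Answer: [8,26,6]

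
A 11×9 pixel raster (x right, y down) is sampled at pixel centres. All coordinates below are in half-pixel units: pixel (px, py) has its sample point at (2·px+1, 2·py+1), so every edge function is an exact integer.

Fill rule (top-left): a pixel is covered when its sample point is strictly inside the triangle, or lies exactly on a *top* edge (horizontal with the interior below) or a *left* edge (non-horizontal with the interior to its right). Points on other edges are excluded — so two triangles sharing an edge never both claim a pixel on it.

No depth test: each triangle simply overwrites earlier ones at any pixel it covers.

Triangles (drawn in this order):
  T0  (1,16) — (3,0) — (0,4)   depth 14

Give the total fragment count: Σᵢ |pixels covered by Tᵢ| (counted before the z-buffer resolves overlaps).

T0:
  2·area = 40  (B↔C swapped to make it positive)
  edge (1, 16)→(0, 4): d=(-1,-12) top-left  bias=+0
  edge (0, 4)→(3, 0): d=(3,-4) top-left  bias=+0
  edge (3, 0)→(1, 16): d=(-2,16) right/bottom  bias=-1
    (0,1)@(1, 3): e=[13,1,26] → X
    (1,1)@(3, 3): e=[37,9,-6] → .
    (0,2)@(1, 5): e=[11,7,22] → X
    (1,2)@(3, 5): e=[35,15,-10] → .
    (0,3)@(1, 7): e=[9,13,18] → X
    (1,3)@(3, 7): e=[33,21,-14] → .
    (0,4)@(1, 9): e=[7,19,14] → X
    (1,4)@(3, 9): e=[31,27,-18] → .
    (0,5)@(1, 11): e=[5,25,10] → X
    (1,5)@(3, 11): e=[29,33,-22] → .
    (0,6)@(1, 13): e=[3,31,6] → X
    (1,6)@(3, 13): e=[27,39,-26] → .
  covered (7 px):
    . . . . . . . . . . .
    X . . . . . . . . . .
    X . . . . . . . . . .
    X . . . . . . . . . .
    X . . . . . . . . . .
    X . . . . . . . . . .
    X . . . . . . . . . .
    X . . . . . . . . . .
    . . . . . . . . . . .

Result: 7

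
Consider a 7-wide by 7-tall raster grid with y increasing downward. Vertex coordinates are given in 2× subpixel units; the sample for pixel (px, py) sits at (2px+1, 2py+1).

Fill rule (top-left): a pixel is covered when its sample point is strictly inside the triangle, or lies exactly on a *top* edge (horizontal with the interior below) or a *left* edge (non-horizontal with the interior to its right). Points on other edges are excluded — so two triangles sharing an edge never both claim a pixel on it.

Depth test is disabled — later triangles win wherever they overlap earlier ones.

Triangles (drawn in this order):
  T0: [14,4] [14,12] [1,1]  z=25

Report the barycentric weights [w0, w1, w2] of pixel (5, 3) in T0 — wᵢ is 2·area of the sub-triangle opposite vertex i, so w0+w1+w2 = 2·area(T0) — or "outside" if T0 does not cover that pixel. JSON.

T0:
  2·area = 104
  edge (14, 4)→(14, 12): d=(0,8) right/bottom  bias=-1
  edge (14, 12)→(1, 1): d=(-13,-11) top-left  bias=+0
  edge (1, 1)→(14, 4): d=(13,3) right/bottom  bias=-1
    (0,0)@(1, 1): e=[104,0,0] → .  [on edge]
    (2,1)@(5, 3): e=[72,18,14] → X
    (3,1)@(7, 3): e=[56,40,8] → X
    (4,1)@(9, 3): e=[40,62,2] → X
    (5,1)@(11, 3): e=[24,84,-4] → .
    (2,2)@(5, 5): e=[72,-8,40] → .
    (3,2)@(7, 5): e=[56,14,34] → X
    (5,2)@(11, 5): e=[24,58,22] → X
    (6,2)@(13, 5): e=[8,80,16] → X
    (3,3)@(7, 7): e=[56,-12,60] → .
    (4,3)@(9, 7): e=[40,10,54] → X
    (4,4)@(9, 9): e=[40,-16,80] → .
  covered (13 px):
    . . . . . . .
    . . X X X . .
    . . . X X X X
    . . . . X X X
    . . . . . X X
    . . . . . . X
    . . . . . . .

Result: [32,48,24]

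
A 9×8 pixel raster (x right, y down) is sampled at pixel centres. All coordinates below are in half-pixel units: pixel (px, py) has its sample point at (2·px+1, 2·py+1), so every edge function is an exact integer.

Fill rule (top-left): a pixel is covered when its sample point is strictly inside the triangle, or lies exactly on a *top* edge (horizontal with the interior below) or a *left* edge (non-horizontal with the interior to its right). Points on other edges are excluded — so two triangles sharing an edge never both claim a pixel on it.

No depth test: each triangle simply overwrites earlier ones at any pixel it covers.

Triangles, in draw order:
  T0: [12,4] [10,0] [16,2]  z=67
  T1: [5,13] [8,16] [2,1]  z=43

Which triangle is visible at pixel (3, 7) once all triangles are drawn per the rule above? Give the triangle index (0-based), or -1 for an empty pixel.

T0:
  2·area = 20
  edge (12, 4)→(10, 0): d=(-2,-4) top-left  bias=+0
  edge (10, 0)→(16, 2): d=(6,2) right/bottom  bias=-1
  edge (16, 2)→(12, 4): d=(-4,2) right/bottom  bias=-1
    (5,0)@(11, 1): e=[2,4,14] → #
    (6,0)@(13, 1): e=[10,0,10] → ·  [on edge]
    (5,1)@(11, 3): e=[-2,16,6] → ·
    (6,1)@(13, 3): e=[6,12,2] → #
    (7,1)@(15, 3): e=[14,8,-2] → ·
    (6,2)@(13, 5): e=[2,24,-6] → ·
  covered (2 px):
    · · · · · # · · ·
    · · · · · · # · ·
    · · · · · · · · ·
    · · · · · · · · ·
    · · · · · · · · ·
    · · · · · · · · ·
    · · · · · · · · ·
    · · · · · · · · ·
T1:
  2·area = 27  (B↔C swapped to make it positive)
  edge (5, 13)→(2, 1): d=(-3,-12) top-left  bias=+0
  edge (2, 1)→(8, 16): d=(6,15) right/bottom  bias=-1
  edge (8, 16)→(5, 13): d=(-3,-3) top-left  bias=+0
    (1,2)@(3, 5): e=[0,9,18] → #  [on edge]
    (2,2)@(5, 5): e=[24,-21,24] → ·
    (1,3)@(3, 7): e=[-6,21,12] → ·
    (0,4)@(1, 9): e=[-36,63,0] → ·  [on edge]
    (2,4)@(5, 9): e=[12,3,12] → #
    (3,4)@(7, 9): e=[36,-27,18] → ·
    (1,5)@(3, 11): e=[-18,45,0] → ·  [on edge]
    (2,5)@(5, 11): e=[6,15,6] → #
    (3,5)@(7, 11): e=[30,-15,12] → ·
    (2,6)@(5, 13): e=[0,27,0] → #  [on edge]
    (3,6)@(7, 13): e=[24,-3,6] → ·
    (2,7)@(5, 15): e=[-6,39,-6] → ·
    (3,7)@(7, 15): e=[18,9,0] → #  [on edge]
  covered (5 px):
    · · · · · · · · ·
    · · · · · · · · ·
    · # · · · · · · ·
    · · · · · · · · ·
    · · # · · · · · ·
    · · # · · · · · ·
    · · # · · · · · ·
    · · · # · · · · ·

Z-buffer (winner per pixel, '.' = empty):
  . . . . . 0 . . .
  . . . . . . 0 . .
  . 1 . . . . . . .
  . . . . . . . . .
  . . 1 . . . . . .
  . . 1 . . . . . .
  . . 1 . . . . . .
  . . . 1 . . . . .

Final: 1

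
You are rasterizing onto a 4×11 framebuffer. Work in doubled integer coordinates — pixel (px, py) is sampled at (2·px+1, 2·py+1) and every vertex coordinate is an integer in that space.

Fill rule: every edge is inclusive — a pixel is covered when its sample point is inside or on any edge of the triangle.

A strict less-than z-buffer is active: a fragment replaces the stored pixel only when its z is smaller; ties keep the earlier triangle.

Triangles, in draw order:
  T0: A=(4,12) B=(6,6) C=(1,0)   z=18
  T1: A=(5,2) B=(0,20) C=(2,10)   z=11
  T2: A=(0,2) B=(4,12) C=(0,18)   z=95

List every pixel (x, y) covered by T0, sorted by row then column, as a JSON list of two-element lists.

T0:
  2·area = 42  (B↔C swapped to make it positive)
  edge (4, 12)→(1, 0): d=(-3,-12) inclusive
  edge (1, 0)→(6, 6): d=(5,6) inclusive
  edge (6, 6)→(4, 12): d=(-2,6) inclusive
    (1,1)@(3, 3): e=[15,3,24] → X
    (2,1)@(5, 3): e=[39,-9,12] → .
    (3,1)@(7, 3): e=[63,-21,0] → .  [on edge]
    (1,2)@(3, 5): e=[9,13,20] → X
    (2,2)@(5, 5): e=[33,1,8] → X
    (3,2)@(7, 5): e=[57,-11,-4] → .
    (1,3)@(3, 7): e=[3,23,16] → X
    (3,3)@(7, 7): e=[51,-1,-8] → .
    (1,4)@(3, 9): e=[-3,33,12] → .
    (2,4)@(5, 9): e=[21,21,0] → X  [on edge]
    (3,4)@(7, 9): e=[45,9,-12] → .
    (2,5)@(5, 11): e=[15,31,-4] → .
    (1,7)@(3, 15): e=[-21,63,0] → .  [on edge]
    (0,10)@(1, 21): e=[-63,105,0] → .  [on edge]
  covered (6 px):
    . . . .
    . X . .
    . X X .
    . X X .
    . . X .
    . . . .
    . . . .
    . . . .
    . . . .
    . . . .
    . . . .
T1:
  2·area = 14
  edge (5, 2)→(0, 20): d=(-5,18) inclusive
  edge (0, 20)→(2, 10): d=(2,-10) inclusive
  edge (2, 10)→(5, 2): d=(3,-8) inclusive
    (1,2)@(3, 5): e=[21,0,-7] → .  [on edge]
    (1,4)@(3, 9): e=[1,8,5] → X
    (2,4)@(5, 9): e=[-35,28,21] → .
    (1,5)@(3, 11): e=[-9,12,11] → .
    (0,7)@(1, 15): e=[7,0,7] → X  [on edge]
    (1,7)@(3, 15): e=[-29,20,23] → .
    (0,8)@(1, 17): e=[-3,4,13] → .
  covered (2 px):
    . . . .
    . . . .
    . . . .
    . . . .
    . X . .
    . . . .
    . . . .
    X . . .
    . . . .
    . . . .
    . . . .
T2:
  2·area = 64
  edge (0, 2)→(4, 12): d=(4,10) inclusive
  edge (4, 12)→(0, 18): d=(-4,6) inclusive
  edge (0, 18)→(0, 2): d=(0,-16) inclusive
    (0,2)@(1, 5): e=[2,46,16] → X
    (1,2)@(3, 5): e=[-18,34,48] → .
    (0,3)@(1, 7): e=[10,38,16] → X
    (1,3)@(3, 7): e=[-10,26,48] → .
    (0,4)@(1, 9): e=[18,30,16] → X
    (1,4)@(3, 9): e=[-2,18,48] → .
    (0,5)@(1, 11): e=[26,22,16] → X
    (1,5)@(3, 11): e=[6,10,48] → X
    (2,5)@(5, 11): e=[-14,-2,80] → .
    (0,6)@(1, 13): e=[34,14,16] → X
    (2,6)@(5, 13): e=[-6,-10,80] → .
    (0,7)@(1, 15): e=[42,6,16] → X
  covered (8 px):
    . . . .
    . . . .
    X . . .
    X . . .
    X . . .
    X X . .
    X X . .
    X . . .
    . . . .
    . . . .
    . . . .

Final: [[1,1],[1,2],[2,2],[1,3],[2,3],[2,4]]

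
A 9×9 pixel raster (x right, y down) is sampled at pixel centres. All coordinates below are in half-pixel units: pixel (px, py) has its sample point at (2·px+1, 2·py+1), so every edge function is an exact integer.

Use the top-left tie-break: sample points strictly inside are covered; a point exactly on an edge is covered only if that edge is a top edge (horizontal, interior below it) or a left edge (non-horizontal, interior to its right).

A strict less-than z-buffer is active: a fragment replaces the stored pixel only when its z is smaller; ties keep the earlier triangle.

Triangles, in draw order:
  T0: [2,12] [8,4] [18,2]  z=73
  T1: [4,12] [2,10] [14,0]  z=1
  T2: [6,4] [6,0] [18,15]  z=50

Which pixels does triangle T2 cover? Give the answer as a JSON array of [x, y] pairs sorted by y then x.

T0:
  2·area = 68
  edge (2, 12)→(8, 4): d=(6,-8) top-left  bias=+0
  edge (8, 4)→(18, 2): d=(10,-2) top-left  bias=+0
  edge (18, 2)→(2, 12): d=(-16,10) right/bottom  bias=-1
    (6,1)@(13, 3): e=[34,0,34] → #  [on edge]
    (7,1)@(15, 3): e=[50,4,14] → #
    (8,1)@(17, 3): e=[66,8,-6] → ·
    (1,2)@(3, 5): e=[-34,0,102] → ·  [on edge]
    (4,2)@(9, 5): e=[14,12,42] → #
    (5,2)@(11, 5): e=[30,16,22] → #
    (7,2)@(15, 5): e=[62,24,-18] → ·
    (3,3)@(7, 7): e=[10,28,30] → #
    (5,3)@(11, 7): e=[42,36,-10] → ·
    (6,3)@(13, 7): e=[58,40,-30] → ·
    (2,4)@(5, 9): e=[6,44,18] → #
    (3,4)@(7, 9): e=[22,48,-2] → ·
  covered (9 px):
    · · · · · · · · ·
    · · · · · · # # ·
    · · · · # # # · ·
    · · · # # · · · ·
    · · # · · · · · ·
    · # · · · · · · ·
    · · · · · · · · ·
    · · · · · · · · ·
    · · · · · · · · ·
T1:
  2·area = 44
  edge (4, 12)→(2, 10): d=(-2,-2) top-left  bias=+0
  edge (2, 10)→(14, 0): d=(12,-10) top-left  bias=+0
  edge (14, 0)→(4, 12): d=(-10,12) right/bottom  bias=-1
    (6,0)@(13, 1): e=[40,2,2] → #
    (7,0)@(15, 1): e=[44,22,-22] → ·
    (5,1)@(11, 3): e=[32,6,6] → #
    (6,1)@(13, 3): e=[36,26,-18] → ·
    (4,2)@(9, 5): e=[24,10,10] → #
    (5,2)@(11, 5): e=[28,30,-14] → ·
    (3,3)@(7, 7): e=[16,14,14] → #
    (4,3)@(9, 7): e=[20,34,-10] → ·
    (0,4)@(1, 9): e=[0,-22,66] → ·  [on edge]
    (2,4)@(5, 9): e=[8,18,18] → #
    (3,4)@(7, 9): e=[12,38,-6] → ·
    (1,5)@(3, 11): e=[0,22,22] → #  [on edge]
    (2,6)@(5, 13): e=[0,66,-22] → ·  [on edge]
    (3,7)@(7, 15): e=[0,110,-66] → ·  [on edge]
    (4,8)@(9, 17): e=[0,154,-110] → ·  [on edge]
  covered (6 px):
    · · · · · · # · ·
    · · · · · # · · ·
    · · · · # · · · ·
    · · · # · · · · ·
    · · # · · · · · ·
    · # · · · · · · ·
    · · · · · · · · ·
    · · · · · · · · ·
    · · · · · · · · ·
T2:
  2·area = 48
  edge (6, 4)→(6, 0): d=(0,-4) top-left  bias=+0
  edge (6, 0)→(18, 15): d=(12,15) right/bottom  bias=-1
  edge (18, 15)→(6, 4): d=(-12,-11) top-left  bias=+0
    (3,1)@(7, 3): e=[4,21,23] → #
    (4,1)@(9, 3): e=[12,-9,45] → ·
    (3,2)@(7, 5): e=[4,45,-1] → ·
    (4,2)@(9, 5): e=[12,15,21] → #
    (5,2)@(11, 5): e=[20,-15,43] → ·
    (4,3)@(9, 7): e=[12,39,-3] → ·
    (5,3)@(11, 7): e=[20,9,19] → #
    (6,3)@(13, 7): e=[28,-21,41] → ·
    (5,4)@(11, 9): e=[20,33,-5] → ·
    (6,4)@(13, 9): e=[28,3,17] → #
    (7,4)@(15, 9): e=[36,-27,39] → ·
    (6,5)@(13, 11): e=[28,27,-7] → ·
  covered (4 px):
    · · · · · · · · ·
    · · · # · · · · ·
    · · · · # · · · ·
    · · · · · # · · ·
    · · · · · · # · ·
    · · · · · · · · ·
    · · · · · · · · ·
    · · · · · · · · ·
    · · · · · · · · ·

Result: [[3,1],[4,2],[5,3],[6,4]]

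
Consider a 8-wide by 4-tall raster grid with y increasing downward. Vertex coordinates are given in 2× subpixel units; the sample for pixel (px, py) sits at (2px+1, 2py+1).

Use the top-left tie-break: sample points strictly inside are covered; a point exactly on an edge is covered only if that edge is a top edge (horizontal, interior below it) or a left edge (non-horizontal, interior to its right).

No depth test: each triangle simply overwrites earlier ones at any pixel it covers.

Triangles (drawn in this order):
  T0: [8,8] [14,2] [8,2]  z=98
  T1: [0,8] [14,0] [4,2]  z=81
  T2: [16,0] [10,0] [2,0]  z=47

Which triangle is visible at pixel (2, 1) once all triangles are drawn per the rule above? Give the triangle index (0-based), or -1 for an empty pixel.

T0:
  2·area = 36  (B↔C swapped to make it positive)
  edge (8, 8)→(8, 2): d=(0,-6) top-left  bias=+0
  edge (8, 2)→(14, 2): d=(6,0) top-left  bias=+0
  edge (14, 2)→(8, 8): d=(-6,6) right/bottom  bias=-1
    (7,0)@(15, 1): e=[42,-6,0] → ·  [on edge]
    (4,1)@(9, 3): e=[6,6,24] → █
    (5,1)@(11, 3): e=[18,6,12] → █
    (6,1)@(13, 3): e=[30,6,0] → ·  [on edge]
    (4,2)@(9, 5): e=[6,18,12] → █
    (5,2)@(11, 5): e=[18,18,0] → ·  [on edge]
    (4,3)@(9, 7): e=[6,30,0] → ·  [on edge]
  covered (3 px):
    · · · · · · · ·
    · · · · █ █ · ·
    · · · · █ · · ·
    · · · · · · · ·
T1:
  2·area = 52  (B↔C swapped to make it positive)
  edge (0, 8)→(4, 2): d=(4,-6) top-left  bias=+0
  edge (4, 2)→(14, 0): d=(10,-2) top-left  bias=+0
  edge (14, 0)→(0, 8): d=(-14,8) right/bottom  bias=-1
    (4,0)@(9, 1): e=[26,0,26] → █  [on edge]
    (5,0)@(11, 1): e=[38,4,10] → █
    (6,0)@(13, 1): e=[50,8,-6] → ·
    (2,1)@(5, 3): e=[10,12,30] → █
    (3,1)@(7, 3): e=[22,16,14] → █
    (4,1)@(9, 3): e=[34,20,-2] → ·
    (5,1)@(11, 3): e=[46,24,-18] → ·
    (1,2)@(3, 5): e=[6,28,18] → █
    (3,2)@(7, 5): e=[30,36,-14] → ·
    (0,3)@(1, 7): e=[2,44,6] → █
    (1,3)@(3, 7): e=[14,48,-10] → ·
    (2,3)@(5, 7): e=[26,52,-26] → ·
  covered (7 px):
    · · · · █ █ · ·
    · · █ █ · · · ·
    · █ █ · · · · ·
    █ · · · · · · ·
T2:
  degenerate (2·area = 0) — covers nothing

Z-buffer (winner per pixel, '.' = empty):
  . . . . 1 1 . .
  . . 1 1 0 0 . .
  . 1 1 . 0 . . .
  1 . . . . . . .

Answer: 1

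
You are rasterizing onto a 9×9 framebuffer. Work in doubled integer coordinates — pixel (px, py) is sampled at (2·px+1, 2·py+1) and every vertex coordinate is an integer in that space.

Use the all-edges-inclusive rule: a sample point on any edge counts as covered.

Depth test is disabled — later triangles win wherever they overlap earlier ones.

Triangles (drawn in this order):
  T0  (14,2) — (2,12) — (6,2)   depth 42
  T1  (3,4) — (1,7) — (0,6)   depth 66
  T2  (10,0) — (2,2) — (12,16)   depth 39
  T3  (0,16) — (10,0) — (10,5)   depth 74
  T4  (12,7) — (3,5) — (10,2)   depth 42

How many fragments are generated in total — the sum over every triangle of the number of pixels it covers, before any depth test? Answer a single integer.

T0:
  2·area = 80
  edge (14, 2)→(2, 12): d=(-12,10) inclusive
  edge (2, 12)→(6, 2): d=(4,-10) inclusive
  edge (6, 2)→(14, 2): d=(8,0) inclusive
    (3,1)@(7, 3): e=[58,14,8] → █
    (4,1)@(9, 3): e=[38,34,8] → █
    (5,1)@(11, 3): e=[18,54,8] → █
    (6,1)@(13, 3): e=[-2,74,8] → ·
    (2,2)@(5, 5): e=[54,2,24] → █
    (5,2)@(11, 5): e=[-6,62,24] → ·
    (2,3)@(5, 7): e=[30,10,40] → █
    (4,3)@(9, 7): e=[-10,50,40] → ·
    (2,4)@(5, 9): e=[6,18,56] → █
    (3,4)@(7, 9): e=[-14,38,56] → ·
    (1,5)@(3, 11): e=[2,6,72] → █
    (2,5)@(5, 11): e=[-18,26,72] → ·
  covered (10 px):
    · · · · · · · · ·
    · · · █ █ █ · · ·
    · · █ █ █ · · · ·
    · · █ █ · · · · ·
    · · █ · · · · · ·
    · █ · · · · · · ·
    · · · · · · · · ·
    · · · · · · · · ·
    · · · · · · · · ·
T1:
  2·area = 5
  edge (3, 4)→(1, 7): d=(-2,3) inclusive
  edge (1, 7)→(0, 6): d=(-1,-1) inclusive
  edge (0, 6)→(3, 4): d=(3,-2) inclusive
    (2,0)@(5, 1): e=[0,10,-5] → ·  [on edge]
    (0,3)@(1, 7): e=[0,0,5] → █  [on edge]
    (1,3)@(3, 7): e=[-6,2,9] → ·
    (0,4)@(1, 9): e=[-4,-2,11] → ·
    (1,4)@(3, 9): e=[-10,0,15] → ·  [on edge]
    (2,5)@(5, 11): e=[-20,0,25] → ·  [on edge]
    (3,6)@(7, 13): e=[-30,0,35] → ·  [on edge]
    (4,7)@(9, 15): e=[-40,0,45] → ·  [on edge]
    (5,8)@(11, 17): e=[-50,0,55] → ·  [on edge]
  covered (1 px):
    · · · · · · · · ·
    · · · · · · · · ·
    · · · · · · · · ·
    █ · · · · · · · ·
    · · · · · · · · ·
    · · · · · · · · ·
    · · · · · · · · ·
    · · · · · · · · ·
    · · · · · · · · ·
T2:
  2·area = 132  (B↔C swapped to make it positive)
  edge (10, 0)→(12, 16): d=(2,16) inclusive
  edge (12, 16)→(2, 2): d=(-10,-14) inclusive
  edge (2, 2)→(10, 0): d=(8,-2) inclusive
    (3,0)@(7, 1): e=[50,80,2] → █
    (4,0)@(9, 1): e=[18,108,6] → █
    (5,0)@(11, 1): e=[-14,136,10] → ·
    (1,1)@(3, 3): e=[118,4,10] → █
    (2,1)@(5, 3): e=[86,32,14] → █
    (5,1)@(11, 3): e=[-10,116,26] → ·
    (1,2)@(3, 5): e=[122,-16,26] → ·
    (2,2)@(5, 5): e=[90,12,30] → █
    (5,2)@(11, 5): e=[-6,96,42] → ·
    (2,3)@(5, 7): e=[94,-8,46] → ·
    (3,3)@(7, 7): e=[62,20,50] → █
    (5,3)@(11, 7): e=[-2,76,58] → ·
    (3,4)@(7, 9): e=[66,0,66] → █  [on edge]
  covered (17 px):
    · · · █ █ · · · ·
    · █ █ █ █ · · · ·
    · · █ █ █ · · · ·
    · · · █ █ · · · ·
    · · · █ █ █ · · ·
    · · · · █ █ · · ·
    · · · · · █ · · ·
    · · · · · · · · ·
    · · · · · · · · ·
T3:
  2·area = 50
  edge (0, 16)→(10, 0): d=(10,-16) inclusive
  edge (10, 0)→(10, 5): d=(0,5) inclusive
  edge (10, 5)→(0, 16): d=(-10,11) inclusive
    (4,1)@(9, 3): e=[14,5,31] → █
    (5,1)@(11, 3): e=[46,-5,9] → ·
    (3,2)@(7, 5): e=[2,15,33] → █
    (5,2)@(11, 5): e=[66,-5,-11] → ·
    (3,3)@(7, 7): e=[22,15,13] → █
    (4,3)@(9, 7): e=[54,5,-9] → ·
    (2,4)@(5, 9): e=[10,25,15] → █
    (3,4)@(7, 9): e=[42,15,-7] → ·
    (2,5)@(5, 11): e=[30,25,-5] → ·
  covered (5 px):
    · · · · · · · · ·
    · · · · █ · · · ·
    · · · █ █ · · · ·
    · · · █ · · · · ·
    · · █ · · · · · ·
    · · · · · · · · ·
    · · · · · · · · ·
    · · · · · · · · ·
    · · · · · · · · ·
T4:
  2·area = 41
  edge (12, 7)→(3, 5): d=(-9,-2) inclusive
  edge (3, 5)→(10, 2): d=(7,-3) inclusive
  edge (10, 2)→(12, 7): d=(2,5) inclusive
    (4,1)@(9, 3): e=[30,4,7] → █
    (5,1)@(11, 3): e=[34,10,-3] → ·
    (1,2)@(3, 5): e=[0,0,41] → █  [on edge]
    (2,2)@(5, 5): e=[4,6,31] → █
    (3,2)@(7, 5): e=[8,12,21] → █
    (5,2)@(11, 5): e=[16,24,1] → █
    (6,2)@(13, 5): e=[20,30,-9] → ·
    (1,3)@(3, 7): e=[-18,14,45] → ·
    (2,3)@(5, 7): e=[-14,20,35] → ·
    (3,3)@(7, 7): e=[-10,26,25] → ·
    (4,3)@(9, 7): e=[-6,32,15] → ·
    (5,3)@(11, 7): e=[-2,38,5] → ·
  covered (6 px):
    · · · · · · · · ·
    · · · · █ · · · ·
    · █ █ █ █ █ · · ·
    · · · · · · · · ·
    · · · · · · · · ·
    · · · · · · · · ·
    · · · · · · · · ·
    · · · · · · · · ·
    · · · · · · · · ·

Result: 39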